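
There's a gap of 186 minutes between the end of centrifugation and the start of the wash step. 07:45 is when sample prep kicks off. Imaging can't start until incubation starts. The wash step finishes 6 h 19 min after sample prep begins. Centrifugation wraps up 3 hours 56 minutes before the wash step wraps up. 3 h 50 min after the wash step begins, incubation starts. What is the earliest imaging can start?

17:04

The wash step ends at 07:45 + 379 min = 14:04.
Centrifugation ends at 14:04 − 236 min = 10:08.
The wash step starts at 10:08 + 186 min = 13:14.
Incubation starts at 13:14 + 230 min = 17:04.
Imaging is bounded by incubation, so the earliest it can start is 17:04.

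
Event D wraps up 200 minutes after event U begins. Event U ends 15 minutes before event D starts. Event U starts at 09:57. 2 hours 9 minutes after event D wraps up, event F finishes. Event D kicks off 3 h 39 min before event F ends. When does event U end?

11:32

Event D ends at 09:57 + 200 min = 13:17.
Event F ends at 13:17 + 129 min = 15:26.
Event D starts at 15:26 − 219 min = 11:47.
Event U ends at 11:47 − 15 min = 11:32.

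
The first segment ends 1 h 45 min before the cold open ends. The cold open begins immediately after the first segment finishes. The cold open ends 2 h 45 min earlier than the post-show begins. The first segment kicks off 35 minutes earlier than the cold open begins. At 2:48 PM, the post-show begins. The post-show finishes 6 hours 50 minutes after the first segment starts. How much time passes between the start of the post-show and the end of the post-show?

The cold open ends at 2:48 PM − 165 min = 12:03 PM.
The first segment ends at 12:03 PM − 105 min = 10:18 AM.
So the cold open starts at 10:18 AM.
The first segment starts at 10:18 AM − 35 min = 9:43 AM.
The post-show ends at 9:43 AM + 410 min = 4:33 PM.
From 2:48 PM to 4:33 PM is 105 minutes.

105 minutes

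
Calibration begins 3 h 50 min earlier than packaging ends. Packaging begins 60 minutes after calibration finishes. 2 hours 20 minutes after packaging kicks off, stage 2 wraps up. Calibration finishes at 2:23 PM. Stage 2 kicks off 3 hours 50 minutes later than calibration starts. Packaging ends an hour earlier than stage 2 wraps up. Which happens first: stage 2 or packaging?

packaging

Packaging starts at 2:23 PM + 60 min = 3:23 PM.
Stage 2 ends at 3:23 PM + 140 min = 5:43 PM.
Packaging ends at 5:43 PM − 60 min = 4:43 PM.
Calibration starts at 4:43 PM − 230 min = 12:53 PM.
Stage 2 starts at 12:53 PM + 230 min = 4:43 PM.
Stage 2 starts at 4:43 PM and packaging starts at 3:23 PM, so packaging is first.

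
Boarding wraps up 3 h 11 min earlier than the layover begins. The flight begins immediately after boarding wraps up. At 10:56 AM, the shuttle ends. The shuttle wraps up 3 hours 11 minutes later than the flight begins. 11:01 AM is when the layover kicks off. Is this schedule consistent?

No

Boarding ends at 11:01 AM − 191 min = 7:50 AM.
So the flight starts at 7:50 AM.
The shuttle ends at 7:50 AM + 191 min = 11:01 AM.
But the shuttle is also said to end at 10:56 AM — a 5-minute conflict.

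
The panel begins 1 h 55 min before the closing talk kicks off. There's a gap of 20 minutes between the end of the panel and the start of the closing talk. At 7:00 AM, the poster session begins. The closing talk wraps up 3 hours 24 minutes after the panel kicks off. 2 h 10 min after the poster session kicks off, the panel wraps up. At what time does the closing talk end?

The panel ends at 7:00 AM + 130 min = 9:10 AM.
The closing talk starts at 9:10 AM + 20 min = 9:30 AM.
The panel starts at 9:30 AM − 115 min = 7:35 AM.
The closing talk ends at 7:35 AM + 204 min = 10:59 AM.

10:59 AM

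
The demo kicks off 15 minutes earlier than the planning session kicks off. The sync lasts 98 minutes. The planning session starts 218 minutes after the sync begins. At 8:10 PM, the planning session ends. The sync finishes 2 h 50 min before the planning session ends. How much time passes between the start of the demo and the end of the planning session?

The sync ends at 8:10 PM − 170 min = 5:20 PM.
The sync starts at 5:20 PM − 98 min = 3:42 PM.
The planning session starts at 3:42 PM + 218 min = 7:20 PM.
The demo starts at 7:20 PM − 15 min = 7:05 PM.
From 7:05 PM to 8:10 PM is 65 minutes.

65 minutes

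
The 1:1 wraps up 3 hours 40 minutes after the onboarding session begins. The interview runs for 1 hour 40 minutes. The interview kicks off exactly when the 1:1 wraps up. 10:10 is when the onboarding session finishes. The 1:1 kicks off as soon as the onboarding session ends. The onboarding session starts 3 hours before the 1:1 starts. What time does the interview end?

The 1:1 starts at 10:10.
The onboarding session starts at 10:10 − 180 min = 07:10.
The 1:1 ends at 07:10 + 220 min = 10:50.
So the interview starts at 10:50.
The interview ends at 10:50 + 100 min = 12:30.

12:30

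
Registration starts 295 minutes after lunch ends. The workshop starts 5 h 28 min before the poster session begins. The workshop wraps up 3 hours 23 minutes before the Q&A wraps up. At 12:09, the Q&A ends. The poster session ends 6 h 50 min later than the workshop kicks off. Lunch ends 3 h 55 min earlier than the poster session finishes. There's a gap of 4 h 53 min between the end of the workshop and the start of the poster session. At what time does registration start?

16:01

The workshop ends at 12:09 − 203 min = 08:46.
The poster session starts at 08:46 + 293 min = 13:39.
The workshop starts at 13:39 − 328 min = 08:11.
The poster session ends at 08:11 + 410 min = 15:01.
Lunch ends at 15:01 − 235 min = 11:06.
Registration starts at 11:06 + 295 min = 16:01.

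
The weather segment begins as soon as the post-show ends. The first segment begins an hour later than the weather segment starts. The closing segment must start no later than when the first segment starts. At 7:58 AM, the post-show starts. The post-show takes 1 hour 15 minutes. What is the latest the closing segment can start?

10:13 AM

The post-show ends at 7:58 AM + 75 min = 9:13 AM.
So the weather segment starts at 9:13 AM.
The first segment starts at 9:13 AM + 60 min = 10:13 AM.
The closing segment is bounded by the first segment, so the latest it can start is 10:13 AM.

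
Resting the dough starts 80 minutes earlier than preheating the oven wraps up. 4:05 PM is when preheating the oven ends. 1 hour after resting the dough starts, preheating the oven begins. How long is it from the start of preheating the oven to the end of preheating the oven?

20 minutes

Resting the dough starts at 4:05 PM − 80 min = 2:45 PM.
Preheating the oven starts at 2:45 PM + 60 min = 3:45 PM.
From 3:45 PM to 4:05 PM is 20 minutes.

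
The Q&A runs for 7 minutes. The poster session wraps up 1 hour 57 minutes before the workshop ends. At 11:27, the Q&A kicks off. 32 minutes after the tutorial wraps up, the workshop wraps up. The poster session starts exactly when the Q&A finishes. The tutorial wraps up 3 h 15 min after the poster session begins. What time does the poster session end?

The Q&A ends at 11:27 + 7 min = 11:34.
So the poster session starts at 11:34.
The tutorial ends at 11:34 + 195 min = 14:49.
The workshop ends at 14:49 + 32 min = 15:21.
The poster session ends at 15:21 − 117 min = 13:24.

13:24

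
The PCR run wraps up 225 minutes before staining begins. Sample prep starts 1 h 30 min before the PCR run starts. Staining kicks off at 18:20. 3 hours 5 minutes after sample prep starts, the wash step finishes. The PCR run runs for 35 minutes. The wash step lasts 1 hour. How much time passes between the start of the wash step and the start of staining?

3 hours 45 minutes

The PCR run ends at 18:20 − 225 min = 14:35.
The PCR run starts at 14:35 − 35 min = 14:00.
Sample prep starts at 14:00 − 90 min = 12:30.
The wash step ends at 12:30 + 185 min = 15:35.
The wash step starts at 15:35 − 60 min = 14:35.
From 14:35 to 18:20 is 3 hours 45 minutes.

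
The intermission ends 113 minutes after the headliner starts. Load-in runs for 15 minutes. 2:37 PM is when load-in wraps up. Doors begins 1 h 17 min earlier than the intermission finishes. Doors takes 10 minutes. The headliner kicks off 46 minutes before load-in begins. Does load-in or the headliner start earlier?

Load-in starts at 2:37 PM − 15 min = 2:22 PM.
The headliner starts at 2:22 PM − 46 min = 1:36 PM.
Load-in starts at 2:22 PM and the headliner starts at 1:36 PM, so the headliner is first.

the headliner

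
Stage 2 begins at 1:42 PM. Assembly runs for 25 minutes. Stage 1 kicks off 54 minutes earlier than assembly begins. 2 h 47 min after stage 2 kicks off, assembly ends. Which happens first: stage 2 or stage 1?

Assembly ends at 1:42 PM + 167 min = 4:29 PM.
Assembly starts at 4:29 PM − 25 min = 4:04 PM.
Stage 1 starts at 4:04 PM − 54 min = 3:10 PM.
Stage 2 starts at 1:42 PM and stage 1 starts at 3:10 PM, so stage 2 is first.

stage 2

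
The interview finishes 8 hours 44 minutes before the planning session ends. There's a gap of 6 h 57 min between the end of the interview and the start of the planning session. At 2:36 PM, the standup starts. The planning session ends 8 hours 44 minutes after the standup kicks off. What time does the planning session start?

The planning session ends at 2:36 PM + 524 min = 11:20 PM.
The interview ends at 11:20 PM − 524 min = 2:36 PM.
The planning session starts at 2:36 PM + 417 min = 9:33 PM.

9:33 PM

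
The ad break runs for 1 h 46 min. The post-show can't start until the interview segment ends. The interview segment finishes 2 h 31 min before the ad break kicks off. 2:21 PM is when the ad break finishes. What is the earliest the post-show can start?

10:04 AM

The ad break starts at 2:21 PM − 106 min = 12:35 PM.
The interview segment ends at 12:35 PM − 151 min = 10:04 AM.
The post-show is bounded by the interview segment, so the earliest it can start is 10:04 AM.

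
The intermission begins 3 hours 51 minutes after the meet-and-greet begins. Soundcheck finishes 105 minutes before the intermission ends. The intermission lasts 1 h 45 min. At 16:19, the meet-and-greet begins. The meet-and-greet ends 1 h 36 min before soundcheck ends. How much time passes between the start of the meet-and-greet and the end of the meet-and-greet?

2 hours 15 minutes

The intermission starts at 16:19 + 231 min = 20:10.
The intermission ends at 20:10 + 105 min = 21:55.
Soundcheck ends at 21:55 − 105 min = 20:10.
The meet-and-greet ends at 20:10 − 96 min = 18:34.
From 16:19 to 18:34 is 2 hours 15 minutes.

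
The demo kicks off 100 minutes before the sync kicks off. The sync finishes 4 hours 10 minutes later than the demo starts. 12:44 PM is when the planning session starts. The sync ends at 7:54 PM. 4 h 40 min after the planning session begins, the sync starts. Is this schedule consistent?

Yes

The sync starts at 12:44 PM + 280 min = 5:24 PM.
The demo starts at 5:24 PM − 100 min = 3:44 PM.
The sync ends at 3:44 PM + 250 min = 7:54 PM.
That matches the stated 7:54 PM, so the schedule is consistent.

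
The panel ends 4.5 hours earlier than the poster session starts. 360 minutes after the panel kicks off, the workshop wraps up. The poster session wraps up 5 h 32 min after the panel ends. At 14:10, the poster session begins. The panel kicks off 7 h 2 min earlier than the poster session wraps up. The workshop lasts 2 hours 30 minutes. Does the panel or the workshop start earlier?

the panel

The panel ends at 14:10 − 270 min = 09:40.
The poster session ends at 09:40 + 332 min = 15:12.
The panel starts at 15:12 − 422 min = 08:10.
The workshop ends at 08:10 + 360 min = 14:10.
The workshop starts at 14:10 − 150 min = 11:40.
The panel starts at 08:10 and the workshop starts at 11:40, so the panel is first.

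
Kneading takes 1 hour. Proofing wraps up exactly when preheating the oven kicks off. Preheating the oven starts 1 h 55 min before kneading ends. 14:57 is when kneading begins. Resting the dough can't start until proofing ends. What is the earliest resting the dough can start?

Kneading ends at 14:57 + 60 min = 15:57.
Preheating the oven starts at 15:57 − 115 min = 14:02.
So proofing ends at 14:02.
Resting the dough is bounded by proofing, so the earliest it can start is 14:02.

14:02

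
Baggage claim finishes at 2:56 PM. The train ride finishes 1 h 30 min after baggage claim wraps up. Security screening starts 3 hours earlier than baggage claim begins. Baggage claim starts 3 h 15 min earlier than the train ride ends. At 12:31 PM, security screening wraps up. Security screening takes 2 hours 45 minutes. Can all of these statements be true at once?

No

The train ride ends at 2:56 PM + 90 min = 4:26 PM.
Baggage claim starts at 4:26 PM − 195 min = 1:11 PM.
Security screening starts at 1:11 PM − 180 min = 10:11 AM.
Security screening ends at 10:11 AM + 165 min = 12:56 PM.
But security screening is also said to end at 12:31 PM — a 25-minute conflict.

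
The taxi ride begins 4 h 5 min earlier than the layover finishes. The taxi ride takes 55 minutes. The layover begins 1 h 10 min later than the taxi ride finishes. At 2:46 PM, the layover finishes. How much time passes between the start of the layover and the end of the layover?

two hours

The taxi ride starts at 2:46 PM − 245 min = 10:41 AM.
The taxi ride ends at 10:41 AM + 55 min = 11:36 AM.
The layover starts at 11:36 AM + 70 min = 12:46 PM.
From 12:46 PM to 2:46 PM is two hours.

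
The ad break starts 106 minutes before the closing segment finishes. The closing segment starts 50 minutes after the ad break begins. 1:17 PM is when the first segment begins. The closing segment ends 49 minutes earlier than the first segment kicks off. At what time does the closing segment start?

11:32 AM

The closing segment ends at 1:17 PM − 49 min = 12:28 PM.
The ad break starts at 12:28 PM − 106 min = 10:42 AM.
The closing segment starts at 10:42 AM + 50 min = 11:32 AM.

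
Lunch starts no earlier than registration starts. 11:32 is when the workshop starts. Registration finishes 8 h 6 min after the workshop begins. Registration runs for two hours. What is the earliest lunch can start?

17:38

Registration ends at 11:32 + 486 min = 19:38.
Registration starts at 19:38 − 120 min = 17:38.
Lunch is bounded by registration, so the earliest it can start is 17:38.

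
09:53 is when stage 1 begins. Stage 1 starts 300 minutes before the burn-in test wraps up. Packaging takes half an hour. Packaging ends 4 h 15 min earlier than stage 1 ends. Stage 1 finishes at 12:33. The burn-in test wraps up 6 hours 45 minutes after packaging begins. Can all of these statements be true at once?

No

Packaging ends at 12:33 − 255 min = 08:18.
Packaging starts at 08:18 − 30 min = 07:48.
The burn-in test ends at 07:48 + 405 min = 14:33.
Stage 1 starts at 14:33 − 300 min = 09:33.
But stage 1 is also said to start at 09:53 — a 20-minute conflict.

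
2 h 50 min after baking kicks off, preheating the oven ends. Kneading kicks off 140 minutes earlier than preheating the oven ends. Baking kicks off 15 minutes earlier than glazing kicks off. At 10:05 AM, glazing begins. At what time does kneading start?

10:20 AM

Baking starts at 10:05 AM − 15 min = 9:50 AM.
Preheating the oven ends at 9:50 AM + 170 min = 12:40 PM.
Kneading starts at 12:40 PM − 140 min = 10:20 AM.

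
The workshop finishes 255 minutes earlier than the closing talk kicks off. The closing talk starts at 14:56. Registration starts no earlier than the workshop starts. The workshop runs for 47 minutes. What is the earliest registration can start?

09:54

The workshop ends at 14:56 − 255 min = 10:41.
The workshop starts at 10:41 − 47 min = 09:54.
Registration is bounded by the workshop, so the earliest it can start is 09:54.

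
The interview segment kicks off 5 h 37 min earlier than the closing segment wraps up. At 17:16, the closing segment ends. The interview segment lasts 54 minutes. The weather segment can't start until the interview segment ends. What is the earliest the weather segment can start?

The interview segment starts at 17:16 − 337 min = 11:39.
The interview segment ends at 11:39 + 54 min = 12:33.
The weather segment is bounded by the interview segment, so the earliest it can start is 12:33.

12:33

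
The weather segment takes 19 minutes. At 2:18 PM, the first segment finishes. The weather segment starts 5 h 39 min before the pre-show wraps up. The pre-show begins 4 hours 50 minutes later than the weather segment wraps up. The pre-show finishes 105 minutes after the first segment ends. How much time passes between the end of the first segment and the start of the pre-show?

The pre-show ends at 2:18 PM + 105 min = 4:03 PM.
The weather segment starts at 4:03 PM − 339 min = 10:24 AM.
The weather segment ends at 10:24 AM + 19 min = 10:43 AM.
The pre-show starts at 10:43 AM + 290 min = 3:33 PM.
From 2:18 PM to 3:33 PM is 75 minutes.

75 minutes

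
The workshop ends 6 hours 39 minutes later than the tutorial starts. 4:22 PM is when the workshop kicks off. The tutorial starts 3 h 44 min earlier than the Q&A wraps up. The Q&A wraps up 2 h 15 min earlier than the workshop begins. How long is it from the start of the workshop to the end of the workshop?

40 minutes

The Q&A ends at 4:22 PM − 135 min = 2:07 PM.
The tutorial starts at 2:07 PM − 224 min = 10:23 AM.
The workshop ends at 10:23 AM + 399 min = 5:02 PM.
From 4:22 PM to 5:02 PM is 40 minutes.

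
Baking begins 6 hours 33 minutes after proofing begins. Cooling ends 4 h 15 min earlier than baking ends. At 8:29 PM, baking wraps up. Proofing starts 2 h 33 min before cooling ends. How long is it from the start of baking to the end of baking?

15 minutes

Cooling ends at 8:29 PM − 255 min = 4:14 PM.
Proofing starts at 4:14 PM − 153 min = 1:41 PM.
Baking starts at 1:41 PM + 393 min = 8:14 PM.
From 8:14 PM to 8:29 PM is 15 minutes.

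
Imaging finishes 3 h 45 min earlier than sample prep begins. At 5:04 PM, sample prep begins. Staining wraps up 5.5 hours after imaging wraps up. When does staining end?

Imaging ends at 5:04 PM − 225 min = 1:19 PM.
Staining ends at 1:19 PM + 330 min = 6:49 PM.

6:49 PM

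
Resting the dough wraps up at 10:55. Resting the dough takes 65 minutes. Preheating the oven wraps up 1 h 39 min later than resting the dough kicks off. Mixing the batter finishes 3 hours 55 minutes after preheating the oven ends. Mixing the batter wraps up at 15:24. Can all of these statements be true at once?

Resting the dough starts at 10:55 − 65 min = 09:50.
Preheating the oven ends at 09:50 + 99 min = 11:29.
Mixing the batter ends at 11:29 + 235 min = 15:24.
That matches the stated 15:24, so the schedule is consistent.

Yes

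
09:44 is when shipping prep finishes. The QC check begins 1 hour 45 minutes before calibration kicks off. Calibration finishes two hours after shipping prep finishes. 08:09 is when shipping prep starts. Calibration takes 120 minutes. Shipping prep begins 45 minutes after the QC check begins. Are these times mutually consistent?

Calibration ends at 09:44 + 120 min = 11:44.
Calibration starts at 11:44 − 120 min = 09:44.
The QC check starts at 09:44 − 105 min = 07:59.
Shipping prep starts at 07:59 + 45 min = 08:44.
But shipping prep is also said to start at 08:09 — a 35-minute conflict.

No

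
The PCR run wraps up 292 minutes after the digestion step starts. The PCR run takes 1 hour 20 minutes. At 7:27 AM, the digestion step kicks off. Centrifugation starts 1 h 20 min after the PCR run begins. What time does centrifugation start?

12:19 PM

The PCR run ends at 7:27 AM + 292 min = 12:19 PM.
The PCR run starts at 12:19 PM − 80 min = 10:59 AM.
Centrifugation starts at 10:59 AM + 80 min = 12:19 PM.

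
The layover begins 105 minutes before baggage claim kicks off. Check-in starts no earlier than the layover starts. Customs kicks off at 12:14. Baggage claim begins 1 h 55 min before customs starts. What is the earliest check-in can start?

08:34

Baggage claim starts at 12:14 − 115 min = 10:19.
The layover starts at 10:19 − 105 min = 08:34.
Check-in is bounded by the layover, so the earliest it can start is 08:34.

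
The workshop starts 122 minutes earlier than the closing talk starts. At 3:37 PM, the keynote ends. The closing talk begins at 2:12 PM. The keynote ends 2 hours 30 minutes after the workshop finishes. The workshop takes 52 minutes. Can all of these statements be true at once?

No

The workshop starts at 2:12 PM − 122 min = 12:10 PM.
The workshop ends at 12:10 PM + 52 min = 1:02 PM.
The keynote ends at 1:02 PM + 150 min = 3:32 PM.
But the keynote is also said to end at 3:37 PM — a 5-minute conflict.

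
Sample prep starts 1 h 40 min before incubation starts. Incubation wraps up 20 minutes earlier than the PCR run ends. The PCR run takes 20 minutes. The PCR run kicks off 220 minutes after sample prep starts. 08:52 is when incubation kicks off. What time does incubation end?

Sample prep starts at 08:52 − 100 min = 07:12.
The PCR run starts at 07:12 + 220 min = 10:52.
The PCR run ends at 10:52 + 20 min = 11:12.
Incubation ends at 11:12 − 20 min = 10:52.

10:52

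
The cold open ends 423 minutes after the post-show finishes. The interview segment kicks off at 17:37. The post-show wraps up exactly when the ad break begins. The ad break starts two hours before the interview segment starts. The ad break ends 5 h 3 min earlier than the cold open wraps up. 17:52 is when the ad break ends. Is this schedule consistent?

No

The ad break starts at 17:37 − 120 min = 15:37.
So the post-show ends at 15:37.
The cold open ends at 15:37 + 423 min = 22:40.
The ad break ends at 22:40 − 303 min = 17:37.
But the ad break is also said to end at 17:52 — a 15-minute conflict.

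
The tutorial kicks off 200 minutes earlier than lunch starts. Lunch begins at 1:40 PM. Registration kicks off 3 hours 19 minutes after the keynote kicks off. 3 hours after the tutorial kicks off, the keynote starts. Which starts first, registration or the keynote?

The tutorial starts at 1:40 PM − 200 min = 10:20 AM.
The keynote starts at 10:20 AM + 180 min = 1:20 PM.
Registration starts at 1:20 PM + 199 min = 4:39 PM.
Registration starts at 4:39 PM and the keynote starts at 1:20 PM, so the keynote is first.

the keynote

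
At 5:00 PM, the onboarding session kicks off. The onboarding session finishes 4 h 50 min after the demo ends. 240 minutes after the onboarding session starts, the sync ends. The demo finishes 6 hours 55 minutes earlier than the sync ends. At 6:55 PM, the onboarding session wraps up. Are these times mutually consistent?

Yes

The sync ends at 5:00 PM + 240 min = 9:00 PM.
The demo ends at 9:00 PM − 415 min = 2:05 PM.
The onboarding session ends at 2:05 PM + 290 min = 6:55 PM.
That matches the stated 6:55 PM, so the schedule is consistent.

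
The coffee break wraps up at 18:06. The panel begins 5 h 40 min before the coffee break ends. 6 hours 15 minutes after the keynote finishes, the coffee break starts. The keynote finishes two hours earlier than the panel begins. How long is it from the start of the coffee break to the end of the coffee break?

The panel starts at 18:06 − 340 min = 12:26.
The keynote ends at 12:26 − 120 min = 10:26.
The coffee break starts at 10:26 + 375 min = 16:41.
From 16:41 to 18:06 is 1 hour 25 minutes.

1 hour 25 minutes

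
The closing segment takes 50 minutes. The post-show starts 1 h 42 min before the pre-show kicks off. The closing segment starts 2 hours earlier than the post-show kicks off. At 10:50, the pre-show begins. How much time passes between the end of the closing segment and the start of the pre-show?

172 minutes

The post-show starts at 10:50 − 102 min = 09:08.
The closing segment starts at 09:08 − 120 min = 07:08.
The closing segment ends at 07:08 + 50 min = 07:58.
From 07:58 to 10:50 is 172 minutes.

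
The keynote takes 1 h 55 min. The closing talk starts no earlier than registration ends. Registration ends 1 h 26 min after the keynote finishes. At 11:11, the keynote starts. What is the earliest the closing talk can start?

14:32

The keynote ends at 11:11 + 115 min = 13:06.
Registration ends at 13:06 + 86 min = 14:32.
The closing talk is bounded by registration, so the earliest it can start is 14:32.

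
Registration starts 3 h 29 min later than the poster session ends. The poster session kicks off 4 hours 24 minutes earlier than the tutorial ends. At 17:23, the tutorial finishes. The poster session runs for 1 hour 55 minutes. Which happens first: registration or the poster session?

the poster session

The poster session starts at 17:23 − 264 min = 12:59.
The poster session ends at 12:59 + 115 min = 14:54.
Registration starts at 14:54 + 209 min = 18:23.
Registration starts at 18:23 and the poster session starts at 12:59, so the poster session is first.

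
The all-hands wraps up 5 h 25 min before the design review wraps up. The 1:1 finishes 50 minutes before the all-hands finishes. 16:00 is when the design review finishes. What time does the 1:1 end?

09:45

The all-hands ends at 16:00 − 325 min = 10:35.
The 1:1 ends at 10:35 − 50 min = 09:45.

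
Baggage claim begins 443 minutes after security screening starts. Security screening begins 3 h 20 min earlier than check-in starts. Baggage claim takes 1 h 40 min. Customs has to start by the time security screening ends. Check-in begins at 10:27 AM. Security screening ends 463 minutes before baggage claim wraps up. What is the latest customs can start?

8:27 AM

Security screening starts at 10:27 AM − 200 min = 7:07 AM.
Baggage claim starts at 7:07 AM + 443 min = 2:30 PM.
Baggage claim ends at 2:30 PM + 100 min = 4:10 PM.
Security screening ends at 4:10 PM − 463 min = 8:27 AM.
Customs is bounded by security screening, so the latest it can start is 8:27 AM.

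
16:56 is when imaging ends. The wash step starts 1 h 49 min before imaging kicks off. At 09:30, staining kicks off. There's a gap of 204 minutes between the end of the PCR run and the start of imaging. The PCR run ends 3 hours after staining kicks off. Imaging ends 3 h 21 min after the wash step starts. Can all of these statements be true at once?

The PCR run ends at 09:30 + 180 min = 12:30.
Imaging starts at 12:30 + 204 min = 15:54.
The wash step starts at 15:54 − 109 min = 14:05.
Imaging ends at 14:05 + 201 min = 17:26.
But imaging is also said to end at 16:56 — a 30-minute conflict.

No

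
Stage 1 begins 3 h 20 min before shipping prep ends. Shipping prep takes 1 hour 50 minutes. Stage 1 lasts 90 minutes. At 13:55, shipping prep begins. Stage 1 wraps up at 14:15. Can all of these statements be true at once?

No

Shipping prep ends at 13:55 + 110 min = 15:45.
Stage 1 starts at 15:45 − 200 min = 12:25.
Stage 1 ends at 12:25 + 90 min = 13:55.
But stage 1 is also said to end at 14:15 — a 20-minute conflict.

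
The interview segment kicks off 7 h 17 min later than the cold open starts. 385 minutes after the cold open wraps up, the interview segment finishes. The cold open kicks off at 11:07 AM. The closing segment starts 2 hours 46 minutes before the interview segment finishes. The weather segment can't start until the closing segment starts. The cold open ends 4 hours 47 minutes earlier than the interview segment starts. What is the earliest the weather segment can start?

5:16 PM

The interview segment starts at 11:07 AM + 437 min = 6:24 PM.
The cold open ends at 6:24 PM − 287 min = 1:37 PM.
The interview segment ends at 1:37 PM + 385 min = 8:02 PM.
The closing segment starts at 8:02 PM − 166 min = 5:16 PM.
The weather segment is bounded by the closing segment, so the earliest it can start is 5:16 PM.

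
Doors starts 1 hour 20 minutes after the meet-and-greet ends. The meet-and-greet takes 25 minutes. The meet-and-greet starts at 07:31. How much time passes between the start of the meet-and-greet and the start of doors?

The meet-and-greet ends at 07:31 + 25 min = 07:56.
Doors starts at 07:56 + 80 min = 09:16.
From 07:31 to 09:16 is 105 minutes.

105 minutes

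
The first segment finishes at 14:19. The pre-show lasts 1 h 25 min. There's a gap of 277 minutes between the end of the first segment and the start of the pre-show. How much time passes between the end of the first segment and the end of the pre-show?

362 minutes

The pre-show starts at 14:19 + 277 min = 18:56.
The pre-show ends at 18:56 + 85 min = 20:21.
From 14:19 to 20:21 is 362 minutes.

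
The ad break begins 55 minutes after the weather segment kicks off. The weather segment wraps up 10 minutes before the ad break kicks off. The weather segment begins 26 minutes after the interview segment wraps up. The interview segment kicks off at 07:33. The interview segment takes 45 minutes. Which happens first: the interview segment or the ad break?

the interview segment

The interview segment ends at 07:33 + 45 min = 08:18.
The weather segment starts at 08:18 + 26 min = 08:44.
The ad break starts at 08:44 + 55 min = 09:39.
The interview segment starts at 07:33 and the ad break starts at 09:39, so the interview segment is first.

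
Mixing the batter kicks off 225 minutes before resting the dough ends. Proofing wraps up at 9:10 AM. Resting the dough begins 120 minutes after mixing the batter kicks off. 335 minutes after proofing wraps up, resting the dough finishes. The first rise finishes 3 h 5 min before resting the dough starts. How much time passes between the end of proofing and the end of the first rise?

Resting the dough ends at 9:10 AM + 335 min = 2:45 PM.
Mixing the batter starts at 2:45 PM − 225 min = 11:00 AM.
Resting the dough starts at 11:00 AM + 120 min = 1:00 PM.
The first rise ends at 1:00 PM − 185 min = 9:55 AM.
From 9:10 AM to 9:55 AM is 45 minutes.

45 minutes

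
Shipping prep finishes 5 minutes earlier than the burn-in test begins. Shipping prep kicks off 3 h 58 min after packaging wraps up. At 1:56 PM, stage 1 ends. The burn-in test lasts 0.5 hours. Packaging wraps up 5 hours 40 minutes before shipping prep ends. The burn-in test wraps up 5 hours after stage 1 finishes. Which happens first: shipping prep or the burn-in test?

The burn-in test ends at 1:56 PM + 300 min = 6:56 PM.
The burn-in test starts at 6:56 PM − 30 min = 6:26 PM.
Shipping prep ends at 6:26 PM − 5 min = 6:21 PM.
Packaging ends at 6:21 PM − 340 min = 12:41 PM.
Shipping prep starts at 12:41 PM + 238 min = 4:39 PM.
Shipping prep starts at 4:39 PM and the burn-in test starts at 6:26 PM, so shipping prep is first.

shipping prep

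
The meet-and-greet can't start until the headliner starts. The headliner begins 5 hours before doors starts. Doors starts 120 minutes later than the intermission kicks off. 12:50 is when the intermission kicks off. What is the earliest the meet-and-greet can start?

09:50

Doors starts at 12:50 + 120 min = 14:50.
The headliner starts at 14:50 − 300 min = 09:50.
The meet-and-greet is bounded by the headliner, so the earliest it can start is 09:50.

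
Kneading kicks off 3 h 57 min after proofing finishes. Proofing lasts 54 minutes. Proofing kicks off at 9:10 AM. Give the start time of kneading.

2:01 PM

Proofing ends at 9:10 AM + 54 min = 10:04 AM.
Kneading starts at 10:04 AM + 237 min = 2:01 PM.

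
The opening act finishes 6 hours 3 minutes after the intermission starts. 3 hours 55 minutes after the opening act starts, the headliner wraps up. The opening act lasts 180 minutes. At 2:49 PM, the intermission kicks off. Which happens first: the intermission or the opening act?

the intermission

The opening act ends at 2:49 PM + 363 min = 8:52 PM.
The opening act starts at 8:52 PM − 180 min = 5:52 PM.
The intermission starts at 2:49 PM and the opening act starts at 5:52 PM, so the intermission is first.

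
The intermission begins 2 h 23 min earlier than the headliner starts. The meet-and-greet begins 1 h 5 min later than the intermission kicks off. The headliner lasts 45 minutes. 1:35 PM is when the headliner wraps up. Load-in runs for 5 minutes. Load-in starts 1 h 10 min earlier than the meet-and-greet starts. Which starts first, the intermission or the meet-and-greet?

the intermission

The headliner starts at 1:35 PM − 45 min = 12:50 PM.
The intermission starts at 12:50 PM − 143 min = 10:27 AM.
The meet-and-greet starts at 10:27 AM + 65 min = 11:32 AM.
The intermission starts at 10:27 AM and the meet-and-greet starts at 11:32 AM, so the intermission is first.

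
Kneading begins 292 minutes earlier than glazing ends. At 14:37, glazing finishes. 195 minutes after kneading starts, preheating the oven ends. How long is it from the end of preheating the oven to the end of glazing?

1 hour 37 minutes

Kneading starts at 14:37 − 292 min = 09:45.
Preheating the oven ends at 09:45 + 195 min = 13:00.
From 13:00 to 14:37 is 1 hour 37 minutes.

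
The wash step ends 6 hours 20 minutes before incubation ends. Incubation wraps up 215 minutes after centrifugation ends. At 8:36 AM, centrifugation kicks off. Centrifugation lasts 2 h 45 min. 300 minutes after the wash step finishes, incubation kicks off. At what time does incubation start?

1:36 PM

Centrifugation ends at 8:36 AM + 165 min = 11:21 AM.
Incubation ends at 11:21 AM + 215 min = 2:56 PM.
The wash step ends at 2:56 PM − 380 min = 8:36 AM.
Incubation starts at 8:36 AM + 300 min = 1:36 PM.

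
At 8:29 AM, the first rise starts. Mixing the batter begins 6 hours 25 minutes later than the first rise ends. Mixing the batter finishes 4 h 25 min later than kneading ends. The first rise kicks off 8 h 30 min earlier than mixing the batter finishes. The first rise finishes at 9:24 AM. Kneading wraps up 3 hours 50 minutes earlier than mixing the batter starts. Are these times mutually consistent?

No

Mixing the batter starts at 9:24 AM + 385 min = 3:49 PM.
Kneading ends at 3:49 PM − 230 min = 11:59 AM.
Mixing the batter ends at 11:59 AM + 265 min = 4:24 PM.
The first rise starts at 4:24 PM − 510 min = 7:54 AM.
But the first rise is also said to start at 8:29 AM — a 35-minute conflict.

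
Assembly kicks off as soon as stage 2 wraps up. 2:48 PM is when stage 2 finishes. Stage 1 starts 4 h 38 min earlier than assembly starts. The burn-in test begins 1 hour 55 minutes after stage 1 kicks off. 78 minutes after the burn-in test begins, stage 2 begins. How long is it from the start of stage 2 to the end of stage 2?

85 minutes

Assembly starts at 2:48 PM.
Stage 1 starts at 2:48 PM − 278 min = 10:10 AM.
The burn-in test starts at 10:10 AM + 115 min = 12:05 PM.
Stage 2 starts at 12:05 PM + 78 min = 1:23 PM.
From 1:23 PM to 2:48 PM is 85 minutes.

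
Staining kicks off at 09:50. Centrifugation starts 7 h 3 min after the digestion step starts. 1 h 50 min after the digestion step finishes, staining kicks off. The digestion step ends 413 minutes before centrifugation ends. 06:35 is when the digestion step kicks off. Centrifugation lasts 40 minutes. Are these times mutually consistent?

Centrifugation starts at 06:35 + 423 min = 13:38.
Centrifugation ends at 13:38 + 40 min = 14:18.
The digestion step ends at 14:18 − 413 min = 07:25.
Staining starts at 07:25 + 110 min = 09:15.
But staining is also said to start at 09:50 — a 35-minute conflict.

No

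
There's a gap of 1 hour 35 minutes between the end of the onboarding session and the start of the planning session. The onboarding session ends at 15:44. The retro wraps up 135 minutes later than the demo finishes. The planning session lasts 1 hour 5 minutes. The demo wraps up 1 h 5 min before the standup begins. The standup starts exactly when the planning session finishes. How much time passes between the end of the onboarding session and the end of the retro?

The planning session starts at 15:44 + 95 min = 17:19.
The planning session ends at 17:19 + 65 min = 18:24.
So the standup starts at 18:24.
The demo ends at 18:24 − 65 min = 17:19.
The retro ends at 17:19 + 135 min = 19:34.
From 15:44 to 19:34 is 230 minutes.

230 minutes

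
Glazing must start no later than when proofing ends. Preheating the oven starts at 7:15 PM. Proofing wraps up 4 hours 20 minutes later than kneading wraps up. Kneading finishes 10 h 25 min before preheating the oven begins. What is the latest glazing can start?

Kneading ends at 7:15 PM − 625 min = 8:50 AM.
Proofing ends at 8:50 AM + 260 min = 1:10 PM.
Glazing is bounded by proofing, so the latest it can start is 1:10 PM.

1:10 PM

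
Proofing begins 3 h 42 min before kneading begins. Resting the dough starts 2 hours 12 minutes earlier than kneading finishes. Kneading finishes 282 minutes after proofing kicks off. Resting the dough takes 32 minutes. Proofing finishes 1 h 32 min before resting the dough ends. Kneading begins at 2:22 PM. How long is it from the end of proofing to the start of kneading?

Proofing starts at 2:22 PM − 222 min = 10:40 AM.
Kneading ends at 10:40 AM + 282 min = 3:22 PM.
Resting the dough starts at 3:22 PM − 132 min = 1:10 PM.
Resting the dough ends at 1:10 PM + 32 min = 1:42 PM.
Proofing ends at 1:42 PM − 92 min = 12:10 PM.
From 12:10 PM to 2:22 PM is 132 minutes.

132 minutes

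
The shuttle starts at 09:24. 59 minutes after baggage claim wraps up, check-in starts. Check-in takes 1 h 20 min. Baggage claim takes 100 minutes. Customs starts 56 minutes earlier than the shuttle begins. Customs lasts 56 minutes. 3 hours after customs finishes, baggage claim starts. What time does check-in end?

16:23

Customs starts at 09:24 − 56 min = 08:28.
Customs ends at 08:28 + 56 min = 09:24.
Baggage claim starts at 09:24 + 180 min = 12:24.
Baggage claim ends at 12:24 + 100 min = 14:04.
Check-in starts at 14:04 + 59 min = 15:03.
Check-in ends at 15:03 + 80 min = 16:23.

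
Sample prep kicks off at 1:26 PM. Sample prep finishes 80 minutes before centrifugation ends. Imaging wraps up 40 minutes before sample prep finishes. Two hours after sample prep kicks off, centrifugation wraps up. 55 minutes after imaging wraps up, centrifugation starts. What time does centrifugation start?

Centrifugation ends at 1:26 PM + 120 min = 3:26 PM.
Sample prep ends at 3:26 PM − 80 min = 2:06 PM.
Imaging ends at 2:06 PM − 40 min = 1:26 PM.
Centrifugation starts at 1:26 PM + 55 min = 2:21 PM.

2:21 PM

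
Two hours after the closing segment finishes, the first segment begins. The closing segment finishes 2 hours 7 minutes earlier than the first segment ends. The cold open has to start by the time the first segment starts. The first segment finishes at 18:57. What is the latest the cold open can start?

18:50

The closing segment ends at 18:57 − 127 min = 16:50.
The first segment starts at 16:50 + 120 min = 18:50.
The cold open is bounded by the first segment, so the latest it can start is 18:50.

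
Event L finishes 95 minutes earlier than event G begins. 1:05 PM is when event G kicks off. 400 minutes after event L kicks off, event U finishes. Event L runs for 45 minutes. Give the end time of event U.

Event L ends at 1:05 PM − 95 min = 11:30 AM.
Event L starts at 11:30 AM − 45 min = 10:45 AM.
Event U ends at 10:45 AM + 400 min = 5:25 PM.

5:25 PM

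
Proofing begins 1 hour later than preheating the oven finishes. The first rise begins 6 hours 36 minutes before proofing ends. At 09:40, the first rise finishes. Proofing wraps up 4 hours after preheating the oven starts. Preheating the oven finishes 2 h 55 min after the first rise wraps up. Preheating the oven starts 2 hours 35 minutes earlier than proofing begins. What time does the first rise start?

08:24

Preheating the oven ends at 09:40 + 175 min = 12:35.
Proofing starts at 12:35 + 60 min = 13:35.
Preheating the oven starts at 13:35 − 155 min = 11:00.
Proofing ends at 11:00 + 240 min = 15:00.
The first rise starts at 15:00 − 396 min = 08:24.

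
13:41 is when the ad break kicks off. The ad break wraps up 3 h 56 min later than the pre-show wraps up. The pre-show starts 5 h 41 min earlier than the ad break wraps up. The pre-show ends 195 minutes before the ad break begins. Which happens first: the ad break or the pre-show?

The pre-show ends at 13:41 − 195 min = 10:26.
The ad break ends at 10:26 + 236 min = 14:22.
The pre-show starts at 14:22 − 341 min = 08:41.
The ad break starts at 13:41 and the pre-show starts at 08:41, so the pre-show is first.

the pre-show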